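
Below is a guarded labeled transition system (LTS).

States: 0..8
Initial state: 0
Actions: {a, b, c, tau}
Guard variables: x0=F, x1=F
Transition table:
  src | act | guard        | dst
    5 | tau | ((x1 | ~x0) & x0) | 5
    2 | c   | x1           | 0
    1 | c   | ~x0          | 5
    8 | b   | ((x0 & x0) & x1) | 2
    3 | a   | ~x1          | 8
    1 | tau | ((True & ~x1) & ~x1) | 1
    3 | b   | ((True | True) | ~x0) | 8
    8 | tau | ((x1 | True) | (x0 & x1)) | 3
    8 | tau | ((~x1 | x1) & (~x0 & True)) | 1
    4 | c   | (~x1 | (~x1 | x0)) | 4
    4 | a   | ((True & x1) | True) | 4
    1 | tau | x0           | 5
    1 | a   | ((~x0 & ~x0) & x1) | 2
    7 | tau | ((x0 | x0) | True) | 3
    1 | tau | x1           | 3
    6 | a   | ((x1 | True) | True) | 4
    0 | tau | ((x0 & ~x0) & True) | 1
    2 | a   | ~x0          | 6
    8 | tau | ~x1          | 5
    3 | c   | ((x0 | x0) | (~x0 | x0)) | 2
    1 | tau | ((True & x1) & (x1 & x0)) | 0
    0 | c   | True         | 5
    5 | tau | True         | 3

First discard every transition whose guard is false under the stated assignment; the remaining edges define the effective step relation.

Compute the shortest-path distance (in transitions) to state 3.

Answer: 2

Analysis:
Breadth-first toward 3:
  L0 = {0}
  L1 = {5}
  L2 = {3}
3 enters at depth 2; path c·tau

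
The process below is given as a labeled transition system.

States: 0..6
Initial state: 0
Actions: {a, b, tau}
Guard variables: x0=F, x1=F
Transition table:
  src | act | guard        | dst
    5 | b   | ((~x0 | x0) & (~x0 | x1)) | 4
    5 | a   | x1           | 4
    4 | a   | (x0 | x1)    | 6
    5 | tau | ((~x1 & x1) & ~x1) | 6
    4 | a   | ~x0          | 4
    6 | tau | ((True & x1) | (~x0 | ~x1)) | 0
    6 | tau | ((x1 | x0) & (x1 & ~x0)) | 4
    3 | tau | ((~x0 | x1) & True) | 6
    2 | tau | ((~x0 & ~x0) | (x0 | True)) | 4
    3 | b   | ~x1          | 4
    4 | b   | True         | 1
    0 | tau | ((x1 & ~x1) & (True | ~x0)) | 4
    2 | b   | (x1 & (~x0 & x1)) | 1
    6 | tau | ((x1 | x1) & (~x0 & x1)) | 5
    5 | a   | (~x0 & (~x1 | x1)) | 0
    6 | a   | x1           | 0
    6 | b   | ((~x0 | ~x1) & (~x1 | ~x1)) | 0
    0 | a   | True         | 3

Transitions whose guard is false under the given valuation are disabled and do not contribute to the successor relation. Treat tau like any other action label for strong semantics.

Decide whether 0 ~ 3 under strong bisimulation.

Refine partition for ~:
  P[0] = {{0,1,2,3,4,5,6}}
  P[1] = {{0},{1},{2},{3,6},{4,5}}
  P[2] = {{0},{1},{2},{3},{4},{5},{6}}
Fixed point at round 3; 7 class(es).
class of 0: {0}; class of 3: {3}

Answer: NOT BISIMILAR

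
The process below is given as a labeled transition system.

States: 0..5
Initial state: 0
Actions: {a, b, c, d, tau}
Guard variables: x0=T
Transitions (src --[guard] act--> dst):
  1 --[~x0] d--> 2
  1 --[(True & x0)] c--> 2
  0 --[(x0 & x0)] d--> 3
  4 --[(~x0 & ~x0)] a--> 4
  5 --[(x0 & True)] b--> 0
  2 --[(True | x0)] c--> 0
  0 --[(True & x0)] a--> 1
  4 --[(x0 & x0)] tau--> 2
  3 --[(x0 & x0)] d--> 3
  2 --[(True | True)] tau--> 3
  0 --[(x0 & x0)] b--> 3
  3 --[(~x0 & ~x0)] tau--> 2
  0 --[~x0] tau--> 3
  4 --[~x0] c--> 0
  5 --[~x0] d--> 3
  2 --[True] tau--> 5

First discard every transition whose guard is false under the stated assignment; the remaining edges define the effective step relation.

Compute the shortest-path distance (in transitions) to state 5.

Layered search for 5:
  depth 0: {0}
  depth 1: {1,3}
  depth 2: {2}
  depth 3: {5}
depth(5)=3, e.g. a·c·tau

Answer: 3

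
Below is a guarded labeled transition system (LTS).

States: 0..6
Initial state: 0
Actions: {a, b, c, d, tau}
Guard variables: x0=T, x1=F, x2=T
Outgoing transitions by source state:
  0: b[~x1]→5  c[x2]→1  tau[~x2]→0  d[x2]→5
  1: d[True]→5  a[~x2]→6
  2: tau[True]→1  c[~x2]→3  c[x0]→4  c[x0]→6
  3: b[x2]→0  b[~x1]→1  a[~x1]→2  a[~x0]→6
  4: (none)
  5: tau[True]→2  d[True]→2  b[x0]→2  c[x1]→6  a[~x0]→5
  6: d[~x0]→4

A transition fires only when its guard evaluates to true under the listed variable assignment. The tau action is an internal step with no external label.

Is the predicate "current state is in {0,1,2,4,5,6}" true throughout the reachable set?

Answer: INVARIANT HOLDS

Trace:
Inv-set: {0,1,2,4,5,6}
R = {0,1,2,4,5,6}
  0: ok
  1: ok
  2: ok
  4: ok
  5: ok
  6: ok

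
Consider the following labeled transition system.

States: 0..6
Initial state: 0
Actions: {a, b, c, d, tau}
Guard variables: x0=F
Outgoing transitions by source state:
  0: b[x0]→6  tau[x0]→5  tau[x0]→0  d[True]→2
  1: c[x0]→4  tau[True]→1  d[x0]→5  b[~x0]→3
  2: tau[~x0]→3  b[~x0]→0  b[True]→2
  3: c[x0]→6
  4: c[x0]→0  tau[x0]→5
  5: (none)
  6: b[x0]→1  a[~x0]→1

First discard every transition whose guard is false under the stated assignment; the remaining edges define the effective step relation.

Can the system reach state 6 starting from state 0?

Answer: UNREACHABLE

Trace:
After dropping false guards: 7 live edges.
depth 0: {0}
depth 1: {2}  now seen {0,2}
depth 2: {3}  now seen {0,2,3}
Reachable = {0,2,3}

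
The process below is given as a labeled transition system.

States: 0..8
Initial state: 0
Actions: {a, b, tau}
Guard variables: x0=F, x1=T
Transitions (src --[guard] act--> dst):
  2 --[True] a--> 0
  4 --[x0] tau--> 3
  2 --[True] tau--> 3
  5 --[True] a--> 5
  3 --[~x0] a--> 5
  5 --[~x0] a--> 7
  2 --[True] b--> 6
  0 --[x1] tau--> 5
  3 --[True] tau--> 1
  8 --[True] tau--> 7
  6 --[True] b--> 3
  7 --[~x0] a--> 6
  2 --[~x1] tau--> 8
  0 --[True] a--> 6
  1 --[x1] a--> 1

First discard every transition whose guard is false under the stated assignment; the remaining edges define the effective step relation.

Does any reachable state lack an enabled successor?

Reach set: {0,1,3,5,6,7}
  0: a→6  tau→5  [2 out]
  1: a→1  [1 out]
  3: a→5  tau→1  [2 out]
  5: a→5  a→7  [2 out]
  6: b→3  [1 out]
  7: a→6  [1 out]

Answer: DEADLOCK-FREE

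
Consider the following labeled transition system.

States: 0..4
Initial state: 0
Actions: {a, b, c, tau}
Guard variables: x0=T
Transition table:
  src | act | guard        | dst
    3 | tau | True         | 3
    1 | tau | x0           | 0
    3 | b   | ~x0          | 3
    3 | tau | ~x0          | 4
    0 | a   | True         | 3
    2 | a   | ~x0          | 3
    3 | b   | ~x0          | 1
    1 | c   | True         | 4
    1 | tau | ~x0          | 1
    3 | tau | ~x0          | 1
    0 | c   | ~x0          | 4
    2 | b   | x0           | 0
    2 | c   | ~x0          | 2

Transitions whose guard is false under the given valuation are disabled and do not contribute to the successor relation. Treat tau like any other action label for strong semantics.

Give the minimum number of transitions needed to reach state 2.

Layered search for 2:
  depth 0: {0}
  depth 1: {3}
2 never appears.

Answer: UNREACHABLE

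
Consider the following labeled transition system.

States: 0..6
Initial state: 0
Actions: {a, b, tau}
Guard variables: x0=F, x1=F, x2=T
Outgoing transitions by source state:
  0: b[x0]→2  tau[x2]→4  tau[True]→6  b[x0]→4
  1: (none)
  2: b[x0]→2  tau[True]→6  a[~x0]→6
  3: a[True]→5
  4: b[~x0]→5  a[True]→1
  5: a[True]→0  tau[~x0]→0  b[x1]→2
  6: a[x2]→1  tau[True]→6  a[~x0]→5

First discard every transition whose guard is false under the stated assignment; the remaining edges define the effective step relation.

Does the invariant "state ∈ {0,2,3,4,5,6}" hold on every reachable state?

Answer: INVARIANT VIOLATED at state 1

Trace:
Safe = {0,2,3,4,5,6}
Reach set: {0,1,4,5,6}
  0: ok
  1: VIOLATES
  4: ok
  5: ok
  6: ok
witness against invariant: tau·a → 1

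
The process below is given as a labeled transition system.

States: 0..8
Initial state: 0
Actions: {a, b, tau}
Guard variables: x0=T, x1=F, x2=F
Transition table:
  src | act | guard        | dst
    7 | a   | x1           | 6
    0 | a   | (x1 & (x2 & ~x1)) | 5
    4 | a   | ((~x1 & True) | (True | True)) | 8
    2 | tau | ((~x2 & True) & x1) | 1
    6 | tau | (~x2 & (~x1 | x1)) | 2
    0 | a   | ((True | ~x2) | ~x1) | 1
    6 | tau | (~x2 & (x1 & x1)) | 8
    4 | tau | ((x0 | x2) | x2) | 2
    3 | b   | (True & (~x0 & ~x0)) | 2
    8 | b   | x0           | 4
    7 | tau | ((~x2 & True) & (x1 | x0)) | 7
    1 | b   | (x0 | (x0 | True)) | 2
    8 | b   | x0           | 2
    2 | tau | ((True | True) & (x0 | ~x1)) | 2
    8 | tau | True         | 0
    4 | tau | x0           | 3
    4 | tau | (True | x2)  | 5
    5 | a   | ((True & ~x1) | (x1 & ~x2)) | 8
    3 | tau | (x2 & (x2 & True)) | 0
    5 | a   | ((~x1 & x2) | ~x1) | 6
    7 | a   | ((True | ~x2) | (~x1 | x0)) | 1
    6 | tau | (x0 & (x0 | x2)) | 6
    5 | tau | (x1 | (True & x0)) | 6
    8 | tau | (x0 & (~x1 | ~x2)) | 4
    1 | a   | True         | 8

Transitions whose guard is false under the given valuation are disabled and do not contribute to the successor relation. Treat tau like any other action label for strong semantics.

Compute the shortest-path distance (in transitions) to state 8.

Answer: 2

Trace:
BFS to 8:
  depth 0: {0}
  depth 1: {1}
  depth 2: {2,8}
depth(8)=2, e.g. a·a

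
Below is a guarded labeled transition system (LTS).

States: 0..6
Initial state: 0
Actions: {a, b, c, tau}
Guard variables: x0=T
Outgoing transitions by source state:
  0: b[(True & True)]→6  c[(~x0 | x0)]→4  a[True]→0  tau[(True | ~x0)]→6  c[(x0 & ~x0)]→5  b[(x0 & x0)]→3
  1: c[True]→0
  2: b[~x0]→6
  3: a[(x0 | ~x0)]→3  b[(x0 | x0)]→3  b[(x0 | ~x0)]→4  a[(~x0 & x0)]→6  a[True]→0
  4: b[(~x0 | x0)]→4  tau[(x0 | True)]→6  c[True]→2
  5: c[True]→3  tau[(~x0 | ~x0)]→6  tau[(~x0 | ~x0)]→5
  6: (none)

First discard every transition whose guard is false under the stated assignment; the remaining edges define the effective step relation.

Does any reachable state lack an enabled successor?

Answer: DEADLOCK at state 2

Trace:
Reachable = {0,2,3,4,6}
  0: a→0  b→3  b→6  c→4  tau→6  [5 exit(s)]
  2: ∅  [no exit]
  3: a→0  a→3  b→3  b→4  [4 exit(s)]
  4: b→4  c→2  tau→6  [3 exit(s)]
  6: ∅  [no exit]
Path to 2: c·c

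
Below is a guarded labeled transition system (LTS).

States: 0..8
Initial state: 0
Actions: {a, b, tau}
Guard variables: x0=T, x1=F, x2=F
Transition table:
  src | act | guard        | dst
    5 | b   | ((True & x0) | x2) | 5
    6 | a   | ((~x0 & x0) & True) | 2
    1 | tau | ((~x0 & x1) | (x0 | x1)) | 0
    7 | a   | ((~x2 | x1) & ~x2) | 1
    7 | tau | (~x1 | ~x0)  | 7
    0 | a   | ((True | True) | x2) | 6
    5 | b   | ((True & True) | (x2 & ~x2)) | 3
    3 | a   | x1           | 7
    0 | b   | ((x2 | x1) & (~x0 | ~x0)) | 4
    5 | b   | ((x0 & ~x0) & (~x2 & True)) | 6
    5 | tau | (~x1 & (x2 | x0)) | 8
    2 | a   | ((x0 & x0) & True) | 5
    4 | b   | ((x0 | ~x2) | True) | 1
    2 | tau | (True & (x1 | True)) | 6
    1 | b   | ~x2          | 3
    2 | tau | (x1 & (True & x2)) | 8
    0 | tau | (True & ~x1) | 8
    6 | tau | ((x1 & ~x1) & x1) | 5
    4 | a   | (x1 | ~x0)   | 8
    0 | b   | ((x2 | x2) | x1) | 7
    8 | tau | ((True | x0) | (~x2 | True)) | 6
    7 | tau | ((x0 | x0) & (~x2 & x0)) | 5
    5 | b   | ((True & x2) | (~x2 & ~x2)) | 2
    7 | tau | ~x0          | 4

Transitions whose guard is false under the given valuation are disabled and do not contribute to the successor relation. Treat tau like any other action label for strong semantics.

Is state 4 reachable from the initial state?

Answer: UNREACHABLE

Working:
After dropping false guards: 15 live edges.
L0 = {0}
L1 = {6,8}  total {0,6,8}
Reach set: {0,6,8}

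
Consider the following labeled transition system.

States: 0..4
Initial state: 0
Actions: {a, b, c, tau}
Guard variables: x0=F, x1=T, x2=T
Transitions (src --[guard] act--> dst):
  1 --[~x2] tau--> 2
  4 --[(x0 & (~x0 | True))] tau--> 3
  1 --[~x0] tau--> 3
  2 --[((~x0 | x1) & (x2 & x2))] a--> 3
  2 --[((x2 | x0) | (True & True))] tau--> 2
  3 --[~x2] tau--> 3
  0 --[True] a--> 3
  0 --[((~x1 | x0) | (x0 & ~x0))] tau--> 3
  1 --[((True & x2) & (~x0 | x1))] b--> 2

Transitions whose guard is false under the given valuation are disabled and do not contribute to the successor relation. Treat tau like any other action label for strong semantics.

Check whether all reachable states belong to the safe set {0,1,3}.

Safe = {0,1,3}
Reach set: {0,3}
  0: safe
  3: safe

Answer: INVARIANT HOLDS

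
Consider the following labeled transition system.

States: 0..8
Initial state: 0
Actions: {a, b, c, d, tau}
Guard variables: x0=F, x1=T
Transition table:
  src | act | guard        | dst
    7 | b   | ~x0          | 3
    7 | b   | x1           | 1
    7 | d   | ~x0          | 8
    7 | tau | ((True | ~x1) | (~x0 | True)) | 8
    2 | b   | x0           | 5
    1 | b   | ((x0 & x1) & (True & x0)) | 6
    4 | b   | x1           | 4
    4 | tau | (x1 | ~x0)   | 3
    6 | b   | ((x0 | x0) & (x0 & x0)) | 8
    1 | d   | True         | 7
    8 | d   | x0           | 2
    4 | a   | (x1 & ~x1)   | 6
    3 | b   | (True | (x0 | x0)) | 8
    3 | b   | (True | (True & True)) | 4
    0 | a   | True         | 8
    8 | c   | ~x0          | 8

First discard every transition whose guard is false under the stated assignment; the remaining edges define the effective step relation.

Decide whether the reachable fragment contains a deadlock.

R = {0,8}
  0: a→8  [1 exit(s)]
  8: c→8  [1 exit(s)]

Answer: DEADLOCK-FREE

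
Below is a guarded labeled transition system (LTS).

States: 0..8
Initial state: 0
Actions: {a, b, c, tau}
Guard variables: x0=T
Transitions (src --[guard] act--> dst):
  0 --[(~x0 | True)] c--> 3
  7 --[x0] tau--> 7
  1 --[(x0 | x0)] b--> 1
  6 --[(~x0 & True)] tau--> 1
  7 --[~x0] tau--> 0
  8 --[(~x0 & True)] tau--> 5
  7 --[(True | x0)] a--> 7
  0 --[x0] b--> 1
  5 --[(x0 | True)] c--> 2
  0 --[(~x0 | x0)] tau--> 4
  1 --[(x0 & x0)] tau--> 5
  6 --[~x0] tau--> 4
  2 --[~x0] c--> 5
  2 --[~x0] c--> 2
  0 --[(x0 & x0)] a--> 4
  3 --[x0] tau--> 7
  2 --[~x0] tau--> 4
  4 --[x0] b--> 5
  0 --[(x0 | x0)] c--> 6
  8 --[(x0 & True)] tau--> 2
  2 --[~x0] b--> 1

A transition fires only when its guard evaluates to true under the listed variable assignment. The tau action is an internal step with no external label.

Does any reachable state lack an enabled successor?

Reachable = {0,1,2,3,4,5,6,7}
  0: a→4  b→1  c→3  c→6  tau→4  [5 out]
  1: b→1  tau→5  [2 out]
  2: ∅  [deadlock]
  3: tau→7  [1 out]
  4: b→5  [1 out]
  5: c→2  [1 out]
  6: ∅  [deadlock]
  7: a→7  tau→7  [2 out]
witness 2: b·tau·c

Answer: DEADLOCK at state 2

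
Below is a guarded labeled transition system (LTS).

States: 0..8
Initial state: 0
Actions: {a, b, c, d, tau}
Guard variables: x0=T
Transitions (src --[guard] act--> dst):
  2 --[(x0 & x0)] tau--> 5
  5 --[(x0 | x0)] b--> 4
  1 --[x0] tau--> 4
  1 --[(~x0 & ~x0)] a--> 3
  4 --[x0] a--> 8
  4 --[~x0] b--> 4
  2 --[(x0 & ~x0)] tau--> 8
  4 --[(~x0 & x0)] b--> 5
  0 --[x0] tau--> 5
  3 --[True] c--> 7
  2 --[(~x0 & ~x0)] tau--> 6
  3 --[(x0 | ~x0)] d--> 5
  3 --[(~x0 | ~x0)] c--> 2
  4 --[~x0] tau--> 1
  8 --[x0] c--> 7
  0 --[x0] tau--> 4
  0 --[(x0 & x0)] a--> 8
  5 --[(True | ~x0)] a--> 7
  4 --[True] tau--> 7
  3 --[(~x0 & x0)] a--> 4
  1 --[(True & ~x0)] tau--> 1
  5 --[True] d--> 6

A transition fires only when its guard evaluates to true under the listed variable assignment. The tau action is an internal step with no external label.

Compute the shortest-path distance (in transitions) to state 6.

Breadth-first toward 6:
  depth 0: {0}
  depth 1: {4,5,8}
  depth 2: {6,7}
first hit 6 at d=2 via tau·d

Answer: 2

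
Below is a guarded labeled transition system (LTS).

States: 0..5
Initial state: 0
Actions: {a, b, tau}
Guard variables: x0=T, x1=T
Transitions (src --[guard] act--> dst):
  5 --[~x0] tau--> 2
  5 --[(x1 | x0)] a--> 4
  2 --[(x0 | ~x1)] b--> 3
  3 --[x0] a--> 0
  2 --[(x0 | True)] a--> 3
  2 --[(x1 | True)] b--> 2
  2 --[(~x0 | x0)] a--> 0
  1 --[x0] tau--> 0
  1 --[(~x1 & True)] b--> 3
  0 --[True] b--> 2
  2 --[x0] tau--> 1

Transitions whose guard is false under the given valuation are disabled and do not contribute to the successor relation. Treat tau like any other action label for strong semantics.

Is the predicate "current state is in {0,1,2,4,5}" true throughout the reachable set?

Answer: INVARIANT VIOLATED at state 3

Working:
Allowed set {0,1,2,4,5}
R = {0,1,2,3}
  0: ok
  1: ok
  2: ok
  3: ✗ unsafe
reach 3 via b·b — violates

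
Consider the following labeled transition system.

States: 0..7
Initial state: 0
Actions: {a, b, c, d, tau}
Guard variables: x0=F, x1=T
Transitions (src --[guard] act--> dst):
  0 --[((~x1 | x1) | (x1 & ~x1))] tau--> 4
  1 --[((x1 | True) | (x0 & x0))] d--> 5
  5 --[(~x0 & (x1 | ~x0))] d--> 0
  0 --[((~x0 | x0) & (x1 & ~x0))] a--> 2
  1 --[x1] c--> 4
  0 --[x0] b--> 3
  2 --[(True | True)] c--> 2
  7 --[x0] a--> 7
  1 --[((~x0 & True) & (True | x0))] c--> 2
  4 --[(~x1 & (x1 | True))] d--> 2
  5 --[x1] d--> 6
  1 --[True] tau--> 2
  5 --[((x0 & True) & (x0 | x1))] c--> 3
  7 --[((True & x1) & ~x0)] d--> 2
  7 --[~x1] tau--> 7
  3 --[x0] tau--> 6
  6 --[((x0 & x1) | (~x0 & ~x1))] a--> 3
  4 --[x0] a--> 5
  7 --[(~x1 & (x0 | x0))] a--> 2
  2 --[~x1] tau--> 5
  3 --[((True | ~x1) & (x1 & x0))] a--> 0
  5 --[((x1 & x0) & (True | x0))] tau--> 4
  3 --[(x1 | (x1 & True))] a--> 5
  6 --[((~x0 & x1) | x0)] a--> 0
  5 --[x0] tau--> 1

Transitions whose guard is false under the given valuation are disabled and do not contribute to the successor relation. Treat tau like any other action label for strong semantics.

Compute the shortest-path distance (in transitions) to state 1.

Layered search for 1:
  L0 = {0}
  L1 = {2,4}
1 never appears.

Answer: UNREACHABLE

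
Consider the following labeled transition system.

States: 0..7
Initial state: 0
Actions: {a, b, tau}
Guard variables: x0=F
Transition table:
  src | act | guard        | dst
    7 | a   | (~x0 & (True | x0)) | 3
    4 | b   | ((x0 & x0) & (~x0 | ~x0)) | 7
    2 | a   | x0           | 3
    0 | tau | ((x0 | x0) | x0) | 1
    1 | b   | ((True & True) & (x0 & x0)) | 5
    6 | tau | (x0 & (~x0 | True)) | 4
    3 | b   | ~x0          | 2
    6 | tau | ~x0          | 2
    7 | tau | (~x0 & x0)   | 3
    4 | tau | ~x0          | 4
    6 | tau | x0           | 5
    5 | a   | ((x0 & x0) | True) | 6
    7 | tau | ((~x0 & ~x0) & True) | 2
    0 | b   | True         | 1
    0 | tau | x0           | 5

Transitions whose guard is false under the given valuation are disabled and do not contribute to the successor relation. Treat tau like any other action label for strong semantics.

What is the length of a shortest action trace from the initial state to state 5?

Breadth-first toward 5:
  depth 0: {0}
  depth 1: {1}
5 never appears.

Answer: UNREACHABLE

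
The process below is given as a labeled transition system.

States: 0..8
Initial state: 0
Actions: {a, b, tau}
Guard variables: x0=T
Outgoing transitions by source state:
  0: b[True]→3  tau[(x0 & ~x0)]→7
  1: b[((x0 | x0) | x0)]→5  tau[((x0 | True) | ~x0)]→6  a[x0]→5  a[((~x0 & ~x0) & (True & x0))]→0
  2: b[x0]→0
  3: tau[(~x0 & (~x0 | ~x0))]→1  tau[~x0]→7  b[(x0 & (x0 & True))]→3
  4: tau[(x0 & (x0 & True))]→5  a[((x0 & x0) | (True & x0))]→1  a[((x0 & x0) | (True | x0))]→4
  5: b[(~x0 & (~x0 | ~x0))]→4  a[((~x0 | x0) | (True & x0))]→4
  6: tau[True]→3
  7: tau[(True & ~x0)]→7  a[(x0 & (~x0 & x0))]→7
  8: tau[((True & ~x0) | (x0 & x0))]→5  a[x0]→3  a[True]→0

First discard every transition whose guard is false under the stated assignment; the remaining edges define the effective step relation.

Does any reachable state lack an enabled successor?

Answer: DEADLOCK-FREE

Working:
Reachable = {0,3}
  0: b→3  [deg 1]
  3: b→3  [deg 1]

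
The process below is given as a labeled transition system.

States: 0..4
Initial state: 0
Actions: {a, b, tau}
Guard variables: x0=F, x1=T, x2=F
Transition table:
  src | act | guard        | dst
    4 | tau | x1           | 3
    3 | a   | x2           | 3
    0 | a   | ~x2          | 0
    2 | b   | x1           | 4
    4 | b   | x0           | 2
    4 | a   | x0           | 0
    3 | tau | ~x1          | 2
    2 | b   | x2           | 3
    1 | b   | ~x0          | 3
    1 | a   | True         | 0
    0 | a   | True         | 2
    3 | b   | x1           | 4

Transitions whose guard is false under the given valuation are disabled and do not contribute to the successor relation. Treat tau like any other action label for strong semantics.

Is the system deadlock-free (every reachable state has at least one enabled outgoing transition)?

Answer: DEADLOCK-FREE

Trace:
Reach set: {0,2,3,4}
  0: a→0  a→2  [2 out]
  2: b→4  [1 out]
  3: b→4  [1 out]
  4: tau→3  [1 out]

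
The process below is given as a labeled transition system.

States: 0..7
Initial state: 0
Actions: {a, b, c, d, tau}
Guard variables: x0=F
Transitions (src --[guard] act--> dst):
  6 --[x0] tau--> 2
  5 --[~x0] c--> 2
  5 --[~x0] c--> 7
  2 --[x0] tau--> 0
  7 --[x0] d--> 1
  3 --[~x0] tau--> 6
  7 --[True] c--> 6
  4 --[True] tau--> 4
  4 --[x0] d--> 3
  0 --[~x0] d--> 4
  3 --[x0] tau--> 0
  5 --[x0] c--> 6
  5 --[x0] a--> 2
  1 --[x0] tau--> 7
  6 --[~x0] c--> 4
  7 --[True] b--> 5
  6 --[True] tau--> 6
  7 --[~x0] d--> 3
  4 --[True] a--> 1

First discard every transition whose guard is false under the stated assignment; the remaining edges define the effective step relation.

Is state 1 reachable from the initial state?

After dropping false guards: 11 live edges.
L0 = {0}
L1 = {4}  cumulative {0,4}
L2 = {1}  cumulative {0,1,4}
R = {0,1,4}
witness 1: d·a

Answer: REACHABLE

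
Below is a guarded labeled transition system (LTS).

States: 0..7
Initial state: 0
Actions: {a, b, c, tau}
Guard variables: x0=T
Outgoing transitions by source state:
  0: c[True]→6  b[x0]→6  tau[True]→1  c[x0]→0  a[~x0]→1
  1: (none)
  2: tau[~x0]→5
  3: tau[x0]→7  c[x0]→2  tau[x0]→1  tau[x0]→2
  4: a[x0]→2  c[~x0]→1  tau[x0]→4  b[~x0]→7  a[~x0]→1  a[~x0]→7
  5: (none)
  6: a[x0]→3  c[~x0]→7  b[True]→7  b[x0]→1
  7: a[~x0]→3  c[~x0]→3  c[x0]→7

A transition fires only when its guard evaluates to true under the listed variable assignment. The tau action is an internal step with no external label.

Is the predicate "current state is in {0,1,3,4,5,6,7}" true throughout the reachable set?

Inv-set: {0,1,3,4,5,6,7}
Reachable = {0,1,2,3,6,7}
  0: safe
  1: safe
  2: VIOLATES
  3: safe
  6: safe
  7: safe
counterexample path to 2: c·a·tau

Answer: INVARIANT VIOLATED at state 2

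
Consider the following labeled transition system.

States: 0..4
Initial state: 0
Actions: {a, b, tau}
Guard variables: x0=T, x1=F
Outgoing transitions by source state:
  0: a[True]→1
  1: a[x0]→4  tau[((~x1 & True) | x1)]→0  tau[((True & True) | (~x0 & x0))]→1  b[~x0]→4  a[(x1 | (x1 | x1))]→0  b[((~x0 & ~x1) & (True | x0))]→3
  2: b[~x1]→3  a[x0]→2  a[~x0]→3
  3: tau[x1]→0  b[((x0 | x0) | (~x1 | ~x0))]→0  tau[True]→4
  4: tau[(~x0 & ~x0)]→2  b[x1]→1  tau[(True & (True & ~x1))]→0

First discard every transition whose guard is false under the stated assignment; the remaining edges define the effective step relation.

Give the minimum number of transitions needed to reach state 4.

BFS to 4:
  Layer 0: {0}
  Layer 1: {1}
  Layer 2: {4}
4 enters at depth 2; path a·a

Answer: 2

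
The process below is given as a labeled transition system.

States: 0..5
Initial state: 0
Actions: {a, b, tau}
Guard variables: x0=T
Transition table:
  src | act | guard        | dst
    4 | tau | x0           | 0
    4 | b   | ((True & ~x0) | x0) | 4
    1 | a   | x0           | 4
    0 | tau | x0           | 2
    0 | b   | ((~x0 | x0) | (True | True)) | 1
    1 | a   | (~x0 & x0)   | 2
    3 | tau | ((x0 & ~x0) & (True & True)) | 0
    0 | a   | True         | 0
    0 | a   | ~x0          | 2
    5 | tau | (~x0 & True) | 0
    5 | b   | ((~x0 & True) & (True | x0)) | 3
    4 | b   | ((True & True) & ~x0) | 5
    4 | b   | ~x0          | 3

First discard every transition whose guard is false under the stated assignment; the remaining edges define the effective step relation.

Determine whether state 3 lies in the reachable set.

Answer: UNREACHABLE

Working:
After dropping false guards: 6 live edges.
Layer 0: {0}
Layer 1: {1,2}  total {0,1,2}
Layer 2: {4}  total {0,1,2,4}
Reachable = {0,1,2,4}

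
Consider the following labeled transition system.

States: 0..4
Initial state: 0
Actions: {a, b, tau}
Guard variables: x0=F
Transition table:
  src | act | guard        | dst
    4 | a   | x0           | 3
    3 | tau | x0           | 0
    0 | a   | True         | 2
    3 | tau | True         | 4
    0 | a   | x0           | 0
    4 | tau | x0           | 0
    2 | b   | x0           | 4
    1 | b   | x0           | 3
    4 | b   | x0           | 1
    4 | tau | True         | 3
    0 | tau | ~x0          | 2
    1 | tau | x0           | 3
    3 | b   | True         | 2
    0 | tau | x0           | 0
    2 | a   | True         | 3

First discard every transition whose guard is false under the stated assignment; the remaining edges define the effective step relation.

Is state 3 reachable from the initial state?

Answer: REACHABLE

Trace:
After dropping false guards: 6 live edges.
Layer 0: {0}
Layer 1: {2}  total {0,2}
Layer 2: {3}  total {0,2,3}
Layer 3: {4}  total {0,2,3,4}
Reach set: {0,2,3,4}
witness 3: a·a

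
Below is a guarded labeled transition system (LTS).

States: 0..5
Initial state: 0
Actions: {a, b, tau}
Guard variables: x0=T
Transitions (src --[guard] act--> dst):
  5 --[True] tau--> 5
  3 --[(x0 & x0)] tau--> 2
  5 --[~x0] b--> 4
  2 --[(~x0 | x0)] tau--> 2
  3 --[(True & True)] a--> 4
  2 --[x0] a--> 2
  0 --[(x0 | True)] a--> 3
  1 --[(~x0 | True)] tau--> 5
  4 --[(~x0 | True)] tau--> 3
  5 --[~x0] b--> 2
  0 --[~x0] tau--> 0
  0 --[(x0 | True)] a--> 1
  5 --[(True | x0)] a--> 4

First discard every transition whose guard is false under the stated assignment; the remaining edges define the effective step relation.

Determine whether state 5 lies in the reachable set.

Answer: REACHABLE

Working:
Guard filter leaves 10 enabled edge(s).
Layer 0: {0}
Layer 1: {1,3}  now seen {0,1,3}
Layer 2: {2,4,5}  now seen {0,1,2,3,4,5}
R = {0,1,2,3,4,5}
trace reaching 5: a·tau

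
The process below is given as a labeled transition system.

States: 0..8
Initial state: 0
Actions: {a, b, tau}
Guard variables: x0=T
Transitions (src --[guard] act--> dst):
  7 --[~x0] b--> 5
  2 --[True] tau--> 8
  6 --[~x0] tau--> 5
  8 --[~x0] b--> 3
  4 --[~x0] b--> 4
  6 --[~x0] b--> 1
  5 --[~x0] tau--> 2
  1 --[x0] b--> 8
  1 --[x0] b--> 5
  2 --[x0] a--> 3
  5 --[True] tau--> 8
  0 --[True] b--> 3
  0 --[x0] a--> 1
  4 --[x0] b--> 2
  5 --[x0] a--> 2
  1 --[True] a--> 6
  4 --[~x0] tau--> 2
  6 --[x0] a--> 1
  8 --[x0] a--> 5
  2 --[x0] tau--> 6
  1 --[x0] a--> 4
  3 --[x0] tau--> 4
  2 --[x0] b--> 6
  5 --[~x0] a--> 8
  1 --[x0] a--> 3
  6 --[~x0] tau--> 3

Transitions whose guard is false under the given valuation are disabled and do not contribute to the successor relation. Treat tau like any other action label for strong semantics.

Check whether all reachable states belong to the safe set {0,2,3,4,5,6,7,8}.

Inv-set: {0,2,3,4,5,6,7,8}
Reachable = {0,1,2,3,4,5,6,8}
  0: ✓
  1: ✗ unsafe
  2: ✓
  3: ✓
  4: ✓
  5: ✓
  6: ✓
  8: ✓
counterexample path to 1: a

Answer: INVARIANT VIOLATED at state 1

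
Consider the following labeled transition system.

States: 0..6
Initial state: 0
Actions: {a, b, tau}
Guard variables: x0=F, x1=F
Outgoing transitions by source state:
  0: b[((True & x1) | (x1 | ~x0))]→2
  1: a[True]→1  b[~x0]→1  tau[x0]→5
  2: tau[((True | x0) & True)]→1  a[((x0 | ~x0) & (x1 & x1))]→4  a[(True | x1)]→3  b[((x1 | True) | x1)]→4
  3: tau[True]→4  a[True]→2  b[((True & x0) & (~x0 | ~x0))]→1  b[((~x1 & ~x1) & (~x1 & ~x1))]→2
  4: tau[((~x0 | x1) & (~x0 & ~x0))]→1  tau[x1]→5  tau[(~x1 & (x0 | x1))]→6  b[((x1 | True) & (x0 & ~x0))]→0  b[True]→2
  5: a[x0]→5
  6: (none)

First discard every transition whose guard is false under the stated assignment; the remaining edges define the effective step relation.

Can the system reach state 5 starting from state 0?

11 transition(s) survive guard evaluation.
L0 = {0}
L1 = {2}  total {0,2}
L2 = {1,3,4}  total {0,1,2,3,4}
Reach set: {0,1,2,3,4}

Answer: UNREACHABLE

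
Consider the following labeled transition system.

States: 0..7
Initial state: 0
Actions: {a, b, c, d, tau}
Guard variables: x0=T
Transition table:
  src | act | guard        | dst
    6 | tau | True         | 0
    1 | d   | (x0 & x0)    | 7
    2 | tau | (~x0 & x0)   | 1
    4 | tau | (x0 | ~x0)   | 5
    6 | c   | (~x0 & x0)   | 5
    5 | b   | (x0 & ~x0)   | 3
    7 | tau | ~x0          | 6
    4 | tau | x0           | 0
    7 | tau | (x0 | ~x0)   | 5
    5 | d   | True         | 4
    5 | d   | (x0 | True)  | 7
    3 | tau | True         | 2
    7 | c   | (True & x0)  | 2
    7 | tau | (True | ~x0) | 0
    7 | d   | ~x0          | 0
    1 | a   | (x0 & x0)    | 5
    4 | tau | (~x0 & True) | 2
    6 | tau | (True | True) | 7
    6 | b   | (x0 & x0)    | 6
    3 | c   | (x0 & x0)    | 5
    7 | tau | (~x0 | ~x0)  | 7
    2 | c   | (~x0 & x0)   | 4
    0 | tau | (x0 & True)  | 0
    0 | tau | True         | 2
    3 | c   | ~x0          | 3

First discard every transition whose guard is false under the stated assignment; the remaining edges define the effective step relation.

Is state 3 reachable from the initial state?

Answer: UNREACHABLE

Analysis:
Guard filter leaves 16 enabled edge(s).
depth 0: {0}
depth 1: {2}  now seen {0,2}
R = {0,2}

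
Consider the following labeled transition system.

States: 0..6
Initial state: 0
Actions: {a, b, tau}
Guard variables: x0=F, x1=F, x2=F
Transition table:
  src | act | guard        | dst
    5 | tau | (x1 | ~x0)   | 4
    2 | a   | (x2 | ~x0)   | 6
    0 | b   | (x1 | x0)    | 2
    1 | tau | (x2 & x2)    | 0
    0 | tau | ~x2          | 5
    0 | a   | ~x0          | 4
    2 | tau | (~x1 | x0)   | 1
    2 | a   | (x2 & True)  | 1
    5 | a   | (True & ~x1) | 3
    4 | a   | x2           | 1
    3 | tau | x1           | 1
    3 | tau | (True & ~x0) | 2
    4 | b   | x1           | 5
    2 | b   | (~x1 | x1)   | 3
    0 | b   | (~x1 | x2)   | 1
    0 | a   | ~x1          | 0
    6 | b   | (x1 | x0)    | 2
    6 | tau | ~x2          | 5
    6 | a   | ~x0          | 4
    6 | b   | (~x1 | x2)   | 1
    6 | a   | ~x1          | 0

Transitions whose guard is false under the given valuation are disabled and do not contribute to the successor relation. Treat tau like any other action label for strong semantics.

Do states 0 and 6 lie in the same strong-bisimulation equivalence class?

Bisimulation quotient by refinement:
  P[0] = {{0,1,2,3,4,5,6}}
  P[1] = {{0,2,6},{1,4},{3},{5}}
  P[2] = {{0,6},{1,4},{2},{3},{5}}
stable after 3 split(s): 5 block(s)
0∈{0,6}, 6∈{0,6}

Answer: BISIMILAR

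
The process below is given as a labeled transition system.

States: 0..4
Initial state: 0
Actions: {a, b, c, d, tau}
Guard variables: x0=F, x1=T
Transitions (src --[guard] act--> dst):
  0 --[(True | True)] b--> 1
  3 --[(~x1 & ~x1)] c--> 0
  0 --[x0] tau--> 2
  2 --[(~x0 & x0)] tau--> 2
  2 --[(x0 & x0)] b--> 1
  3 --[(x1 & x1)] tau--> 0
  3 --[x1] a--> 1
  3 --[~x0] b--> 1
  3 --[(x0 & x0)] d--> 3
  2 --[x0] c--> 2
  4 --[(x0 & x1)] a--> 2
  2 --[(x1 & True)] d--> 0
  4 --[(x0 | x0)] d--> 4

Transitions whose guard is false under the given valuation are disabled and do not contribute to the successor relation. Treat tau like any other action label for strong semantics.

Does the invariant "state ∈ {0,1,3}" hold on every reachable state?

Answer: INVARIANT HOLDS

Trace:
Allowed set {0,1,3}
R = {0,1}
  0: ✓
  1: ✓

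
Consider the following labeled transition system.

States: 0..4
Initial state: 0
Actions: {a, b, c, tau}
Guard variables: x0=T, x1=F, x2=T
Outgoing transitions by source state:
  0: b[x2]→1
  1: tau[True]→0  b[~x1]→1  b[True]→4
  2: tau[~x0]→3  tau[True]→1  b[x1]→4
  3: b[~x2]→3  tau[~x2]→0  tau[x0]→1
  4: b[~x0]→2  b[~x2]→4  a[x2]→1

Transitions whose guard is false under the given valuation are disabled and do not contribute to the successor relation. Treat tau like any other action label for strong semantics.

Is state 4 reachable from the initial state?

Answer: REACHABLE

Working:
After dropping false guards: 7 live edges.
L0 = {0}
L1 = {1}  cumulative {0,1}
L2 = {4}  cumulative {0,1,4}
Reach set: {0,1,4}
witness 4: b·b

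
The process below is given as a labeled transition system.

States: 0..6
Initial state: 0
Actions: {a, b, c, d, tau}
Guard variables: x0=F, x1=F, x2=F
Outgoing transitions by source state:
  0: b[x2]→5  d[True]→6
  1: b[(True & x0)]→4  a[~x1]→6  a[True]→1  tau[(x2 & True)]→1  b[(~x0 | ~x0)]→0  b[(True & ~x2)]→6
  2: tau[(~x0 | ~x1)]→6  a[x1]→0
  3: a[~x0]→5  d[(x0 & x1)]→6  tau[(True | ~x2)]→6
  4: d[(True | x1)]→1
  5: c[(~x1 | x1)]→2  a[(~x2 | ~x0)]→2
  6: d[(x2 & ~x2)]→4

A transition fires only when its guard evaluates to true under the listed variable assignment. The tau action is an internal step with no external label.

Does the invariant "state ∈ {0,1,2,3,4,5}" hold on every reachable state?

Answer: INVARIANT VIOLATED at state 6

Trace:
Allowed set {0,1,2,3,4,5}
R = {0,6}
  0: ✓
  6: outside
reach 6 via d — violates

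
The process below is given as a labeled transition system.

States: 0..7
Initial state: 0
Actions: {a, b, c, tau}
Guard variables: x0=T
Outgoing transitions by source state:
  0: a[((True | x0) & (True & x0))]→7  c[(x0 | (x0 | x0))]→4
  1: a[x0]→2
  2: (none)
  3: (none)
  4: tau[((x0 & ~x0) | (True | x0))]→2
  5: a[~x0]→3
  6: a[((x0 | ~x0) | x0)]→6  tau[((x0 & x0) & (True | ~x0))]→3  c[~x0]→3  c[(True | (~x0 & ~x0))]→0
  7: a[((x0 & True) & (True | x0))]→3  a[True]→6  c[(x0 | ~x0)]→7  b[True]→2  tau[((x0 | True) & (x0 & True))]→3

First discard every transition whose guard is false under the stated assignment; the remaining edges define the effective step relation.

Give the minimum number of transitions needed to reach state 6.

Layered search for 6:
  Layer 0: {0}
  Layer 1: {4,7}
  Layer 2: {2,3,6}
depth(6)=2, e.g. a·a

Answer: 2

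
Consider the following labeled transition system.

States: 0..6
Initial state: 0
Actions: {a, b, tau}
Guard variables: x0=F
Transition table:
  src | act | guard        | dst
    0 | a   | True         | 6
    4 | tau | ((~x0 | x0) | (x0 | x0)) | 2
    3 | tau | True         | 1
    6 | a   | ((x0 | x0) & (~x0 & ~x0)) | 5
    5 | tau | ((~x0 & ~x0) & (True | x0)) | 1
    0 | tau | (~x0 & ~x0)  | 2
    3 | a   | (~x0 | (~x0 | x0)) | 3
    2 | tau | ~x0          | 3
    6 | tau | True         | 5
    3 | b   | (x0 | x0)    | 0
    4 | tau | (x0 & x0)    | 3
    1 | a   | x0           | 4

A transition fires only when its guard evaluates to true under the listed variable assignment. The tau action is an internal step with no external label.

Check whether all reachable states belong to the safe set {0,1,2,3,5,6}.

Allowed set {0,1,2,3,5,6}
R = {0,1,2,3,5,6}
  0: ✓
  1: ✓
  2: ✓
  3: ✓
  5: ✓
  6: ✓

Answer: INVARIANT HOLDS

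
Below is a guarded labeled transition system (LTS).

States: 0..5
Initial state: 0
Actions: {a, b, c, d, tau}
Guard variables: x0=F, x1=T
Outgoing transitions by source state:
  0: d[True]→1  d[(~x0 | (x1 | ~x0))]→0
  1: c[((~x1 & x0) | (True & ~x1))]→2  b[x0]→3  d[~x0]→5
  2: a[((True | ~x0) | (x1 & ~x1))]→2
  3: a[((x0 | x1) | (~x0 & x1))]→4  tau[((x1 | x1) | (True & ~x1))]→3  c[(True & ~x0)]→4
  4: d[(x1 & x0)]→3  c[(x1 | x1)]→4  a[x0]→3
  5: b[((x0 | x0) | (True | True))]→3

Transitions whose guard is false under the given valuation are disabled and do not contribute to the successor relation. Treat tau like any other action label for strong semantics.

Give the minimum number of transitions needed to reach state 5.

BFS to 5:
  Layer 0: {0}
  Layer 1: {1}
  Layer 2: {5}
depth(5)=2, e.g. d·d

Answer: 2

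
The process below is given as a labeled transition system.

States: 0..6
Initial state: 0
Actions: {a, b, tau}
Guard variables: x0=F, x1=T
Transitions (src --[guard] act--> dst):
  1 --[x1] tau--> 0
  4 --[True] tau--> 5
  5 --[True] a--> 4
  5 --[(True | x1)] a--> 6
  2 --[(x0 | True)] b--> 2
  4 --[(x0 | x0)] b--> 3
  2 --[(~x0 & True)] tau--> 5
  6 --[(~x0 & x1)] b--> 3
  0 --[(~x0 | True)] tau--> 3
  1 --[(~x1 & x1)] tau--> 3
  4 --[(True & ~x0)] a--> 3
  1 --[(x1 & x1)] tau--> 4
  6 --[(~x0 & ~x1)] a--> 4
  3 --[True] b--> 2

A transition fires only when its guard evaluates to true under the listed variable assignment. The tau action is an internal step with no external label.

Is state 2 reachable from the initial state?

Guard filter leaves 11 enabled edge(s).
depth 0: {0}
depth 1: {3}  cumulative {0,3}
depth 2: {2}  cumulative {0,2,3}
depth 3: {5}  cumulative {0,2,3,5}
depth 4: {4,6}  cumulative {0,2,3,4,5,6}
Reachable = {0,2,3,4,5,6}
Path to 2: tau·b

Answer: REACHABLE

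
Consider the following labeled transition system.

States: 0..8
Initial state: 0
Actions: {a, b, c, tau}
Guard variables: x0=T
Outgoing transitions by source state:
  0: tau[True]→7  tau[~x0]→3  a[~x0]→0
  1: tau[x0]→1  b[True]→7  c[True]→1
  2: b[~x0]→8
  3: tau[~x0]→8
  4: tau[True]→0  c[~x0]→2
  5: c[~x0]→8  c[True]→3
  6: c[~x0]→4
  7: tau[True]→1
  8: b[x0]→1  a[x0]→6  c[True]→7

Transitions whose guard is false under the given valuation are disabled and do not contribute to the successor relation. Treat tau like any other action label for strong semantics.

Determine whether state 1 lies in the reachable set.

Answer: REACHABLE

Analysis:
10 transition(s) survive guard evaluation.
Layer 0: {0}
Layer 1: {7}  now seen {0,7}
Layer 2: {1}  now seen {0,1,7}
Reach set: {0,1,7}
trace reaching 1: tau·tau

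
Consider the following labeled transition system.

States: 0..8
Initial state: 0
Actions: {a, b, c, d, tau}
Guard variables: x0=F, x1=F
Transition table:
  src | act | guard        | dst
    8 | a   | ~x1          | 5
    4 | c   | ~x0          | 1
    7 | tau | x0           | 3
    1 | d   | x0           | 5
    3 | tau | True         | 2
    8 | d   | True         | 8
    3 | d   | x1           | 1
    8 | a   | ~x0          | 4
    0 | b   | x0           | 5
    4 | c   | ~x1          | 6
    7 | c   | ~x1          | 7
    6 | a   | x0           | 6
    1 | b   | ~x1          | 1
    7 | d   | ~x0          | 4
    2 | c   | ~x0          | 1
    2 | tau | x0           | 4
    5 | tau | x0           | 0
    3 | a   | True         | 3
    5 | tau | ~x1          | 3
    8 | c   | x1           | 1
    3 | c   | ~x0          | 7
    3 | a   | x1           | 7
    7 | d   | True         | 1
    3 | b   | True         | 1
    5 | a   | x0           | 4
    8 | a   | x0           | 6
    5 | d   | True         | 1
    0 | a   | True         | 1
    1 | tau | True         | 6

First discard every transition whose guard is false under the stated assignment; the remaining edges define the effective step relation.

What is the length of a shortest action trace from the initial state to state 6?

BFS to 6:
  depth 0: {0}
  depth 1: {1}
  depth 2: {6}
6 enters at depth 2; path a·tau

Answer: 2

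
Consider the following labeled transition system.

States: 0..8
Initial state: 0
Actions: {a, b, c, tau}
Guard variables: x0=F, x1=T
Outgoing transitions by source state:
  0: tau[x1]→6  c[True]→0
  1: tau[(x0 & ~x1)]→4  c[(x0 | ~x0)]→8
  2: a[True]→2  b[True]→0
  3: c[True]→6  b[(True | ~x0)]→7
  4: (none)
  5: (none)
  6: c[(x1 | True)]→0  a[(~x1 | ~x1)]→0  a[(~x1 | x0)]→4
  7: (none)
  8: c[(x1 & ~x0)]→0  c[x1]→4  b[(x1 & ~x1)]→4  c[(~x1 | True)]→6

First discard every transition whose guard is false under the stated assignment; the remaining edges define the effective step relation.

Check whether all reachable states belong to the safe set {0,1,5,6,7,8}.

Allowed set {0,1,5,6,7,8}
Reach set: {0,6}
  0: ✓
  6: ✓

Answer: INVARIANT HOLDS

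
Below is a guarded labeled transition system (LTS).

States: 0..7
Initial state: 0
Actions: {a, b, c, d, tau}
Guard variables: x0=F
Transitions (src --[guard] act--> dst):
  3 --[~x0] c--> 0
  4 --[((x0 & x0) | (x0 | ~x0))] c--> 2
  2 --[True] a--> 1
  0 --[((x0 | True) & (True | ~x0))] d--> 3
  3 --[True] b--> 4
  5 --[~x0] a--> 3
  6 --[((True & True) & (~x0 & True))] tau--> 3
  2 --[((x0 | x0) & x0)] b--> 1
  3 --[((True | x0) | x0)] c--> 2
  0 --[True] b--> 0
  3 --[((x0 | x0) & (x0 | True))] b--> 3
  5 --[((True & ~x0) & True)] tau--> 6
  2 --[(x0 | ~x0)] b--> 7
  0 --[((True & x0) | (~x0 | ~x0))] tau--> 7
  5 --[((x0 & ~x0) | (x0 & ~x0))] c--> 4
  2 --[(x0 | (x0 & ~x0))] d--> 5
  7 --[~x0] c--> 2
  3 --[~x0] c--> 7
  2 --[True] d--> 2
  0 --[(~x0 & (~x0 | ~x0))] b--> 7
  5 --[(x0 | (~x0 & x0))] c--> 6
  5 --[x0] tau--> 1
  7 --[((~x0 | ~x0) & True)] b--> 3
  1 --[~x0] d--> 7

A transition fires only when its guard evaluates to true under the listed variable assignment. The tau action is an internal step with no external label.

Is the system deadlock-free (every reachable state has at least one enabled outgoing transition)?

Answer: DEADLOCK-FREE

Working:
Reach set: {0,1,2,3,4,7}
  0: b→0  b→7  d→3  tau→7  [deg 4]
  1: d→7  [deg 1]
  2: a→1  b→7  d→2  [deg 3]
  3: b→4  c→0  c→2  c→7  [deg 4]
  4: c→2  [deg 1]
  7: b→3  c→2  [deg 2]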